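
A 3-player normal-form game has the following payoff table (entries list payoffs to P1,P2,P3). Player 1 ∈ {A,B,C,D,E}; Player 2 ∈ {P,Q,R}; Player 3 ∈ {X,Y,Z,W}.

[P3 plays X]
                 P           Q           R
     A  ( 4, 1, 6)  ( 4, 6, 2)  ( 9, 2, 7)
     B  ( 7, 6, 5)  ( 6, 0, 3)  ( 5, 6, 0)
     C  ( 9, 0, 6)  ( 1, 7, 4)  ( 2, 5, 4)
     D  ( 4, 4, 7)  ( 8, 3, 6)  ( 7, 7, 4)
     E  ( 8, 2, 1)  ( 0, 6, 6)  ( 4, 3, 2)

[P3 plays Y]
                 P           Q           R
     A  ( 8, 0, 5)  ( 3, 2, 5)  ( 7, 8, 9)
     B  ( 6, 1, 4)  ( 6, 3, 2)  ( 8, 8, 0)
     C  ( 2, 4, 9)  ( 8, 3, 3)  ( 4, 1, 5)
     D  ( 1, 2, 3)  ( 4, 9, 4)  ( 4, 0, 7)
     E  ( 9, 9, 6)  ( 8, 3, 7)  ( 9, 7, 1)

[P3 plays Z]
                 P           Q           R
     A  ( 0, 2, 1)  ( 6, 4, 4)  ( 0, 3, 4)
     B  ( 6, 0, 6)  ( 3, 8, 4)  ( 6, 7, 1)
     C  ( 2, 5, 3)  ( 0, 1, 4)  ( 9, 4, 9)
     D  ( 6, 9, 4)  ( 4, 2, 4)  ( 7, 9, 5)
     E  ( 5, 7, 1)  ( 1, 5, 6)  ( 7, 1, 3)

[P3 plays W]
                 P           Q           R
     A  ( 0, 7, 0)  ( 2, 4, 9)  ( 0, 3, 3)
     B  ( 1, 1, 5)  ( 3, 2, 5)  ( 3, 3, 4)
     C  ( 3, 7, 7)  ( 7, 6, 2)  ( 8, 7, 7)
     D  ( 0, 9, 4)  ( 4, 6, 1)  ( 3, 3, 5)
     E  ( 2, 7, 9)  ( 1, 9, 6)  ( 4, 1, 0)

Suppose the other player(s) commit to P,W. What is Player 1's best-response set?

u_1(A vs P,W) = 0
u_1(B vs P,W) = 1
u_1(C vs P,W) = 3
u_1(D vs P,W) = 0
u_1(E vs P,W) = 2
max payoff 3 at {C}

argmax u_1 = {C}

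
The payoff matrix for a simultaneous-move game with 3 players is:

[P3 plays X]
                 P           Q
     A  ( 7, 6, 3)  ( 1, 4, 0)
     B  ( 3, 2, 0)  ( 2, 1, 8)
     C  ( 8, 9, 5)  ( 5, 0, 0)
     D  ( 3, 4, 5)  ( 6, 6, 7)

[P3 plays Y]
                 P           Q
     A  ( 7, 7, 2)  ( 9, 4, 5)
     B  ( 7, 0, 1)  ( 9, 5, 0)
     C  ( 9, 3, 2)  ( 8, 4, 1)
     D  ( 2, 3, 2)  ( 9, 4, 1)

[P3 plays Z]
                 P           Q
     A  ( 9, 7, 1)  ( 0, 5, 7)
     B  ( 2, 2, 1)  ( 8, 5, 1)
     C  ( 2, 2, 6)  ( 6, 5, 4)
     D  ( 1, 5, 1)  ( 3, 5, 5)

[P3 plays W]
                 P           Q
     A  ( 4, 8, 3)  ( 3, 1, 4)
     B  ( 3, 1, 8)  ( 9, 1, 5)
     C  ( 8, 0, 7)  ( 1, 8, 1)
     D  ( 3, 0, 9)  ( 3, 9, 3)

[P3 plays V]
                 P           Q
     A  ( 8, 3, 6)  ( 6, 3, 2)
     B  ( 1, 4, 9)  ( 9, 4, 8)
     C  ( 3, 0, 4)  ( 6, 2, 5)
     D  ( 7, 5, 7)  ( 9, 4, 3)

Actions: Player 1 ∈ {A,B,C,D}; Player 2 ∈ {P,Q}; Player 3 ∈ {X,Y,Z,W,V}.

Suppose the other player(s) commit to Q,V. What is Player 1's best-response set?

BR_1 = {B,D}

u_1(A vs Q,V) = 6
u_1(B vs Q,V) = 9
u_1(C vs Q,V) = 6
u_1(D vs Q,V) = 9
max payoff 9 at {B,D}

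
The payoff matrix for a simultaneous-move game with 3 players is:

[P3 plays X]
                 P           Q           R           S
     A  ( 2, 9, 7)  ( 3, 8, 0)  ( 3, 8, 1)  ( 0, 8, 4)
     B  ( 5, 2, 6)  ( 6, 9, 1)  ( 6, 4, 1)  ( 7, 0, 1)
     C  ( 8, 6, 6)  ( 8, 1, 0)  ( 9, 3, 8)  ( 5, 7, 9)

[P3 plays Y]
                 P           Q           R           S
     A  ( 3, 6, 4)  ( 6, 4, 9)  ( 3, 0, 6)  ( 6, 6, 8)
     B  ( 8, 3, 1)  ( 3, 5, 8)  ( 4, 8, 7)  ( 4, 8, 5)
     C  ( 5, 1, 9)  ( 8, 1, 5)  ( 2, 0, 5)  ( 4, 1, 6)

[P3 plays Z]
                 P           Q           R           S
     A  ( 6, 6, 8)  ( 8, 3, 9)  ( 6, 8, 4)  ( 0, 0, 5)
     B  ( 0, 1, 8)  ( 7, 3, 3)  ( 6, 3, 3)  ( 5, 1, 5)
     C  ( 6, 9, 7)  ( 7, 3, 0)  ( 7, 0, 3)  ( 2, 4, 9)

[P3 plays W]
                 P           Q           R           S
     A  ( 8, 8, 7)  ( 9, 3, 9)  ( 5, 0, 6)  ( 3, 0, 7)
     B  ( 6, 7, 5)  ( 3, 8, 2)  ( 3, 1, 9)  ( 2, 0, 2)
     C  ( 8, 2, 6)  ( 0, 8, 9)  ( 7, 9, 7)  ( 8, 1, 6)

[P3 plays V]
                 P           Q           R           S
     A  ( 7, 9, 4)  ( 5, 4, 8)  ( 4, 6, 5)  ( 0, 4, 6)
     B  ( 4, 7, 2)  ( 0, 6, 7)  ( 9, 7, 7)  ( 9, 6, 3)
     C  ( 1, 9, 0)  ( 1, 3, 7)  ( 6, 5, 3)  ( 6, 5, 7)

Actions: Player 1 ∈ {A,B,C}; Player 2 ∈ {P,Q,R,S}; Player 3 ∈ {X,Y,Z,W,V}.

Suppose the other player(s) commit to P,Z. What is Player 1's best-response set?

u_1(A vs P,Z) = 6
u_1(B vs P,Z) = 0
u_1(C vs P,Z) = 6
max payoff 6 at {A,C}

P1 best: {A,C}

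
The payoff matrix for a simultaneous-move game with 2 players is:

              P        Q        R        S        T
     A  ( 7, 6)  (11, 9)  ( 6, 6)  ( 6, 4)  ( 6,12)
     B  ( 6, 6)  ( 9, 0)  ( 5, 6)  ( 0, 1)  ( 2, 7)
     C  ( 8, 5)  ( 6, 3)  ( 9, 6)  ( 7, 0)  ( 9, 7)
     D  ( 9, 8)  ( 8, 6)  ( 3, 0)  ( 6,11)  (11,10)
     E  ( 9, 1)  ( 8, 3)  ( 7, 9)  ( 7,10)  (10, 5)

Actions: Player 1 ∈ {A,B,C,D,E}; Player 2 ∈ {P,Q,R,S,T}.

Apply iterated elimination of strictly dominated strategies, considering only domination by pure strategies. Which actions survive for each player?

Remaining: P1:{C,D,E} P2:{R,S,T}

P1 drop B (A beats it: P:7>6 Q:11>9 R:6>5 S:6>0 T:6>2)
P2 drop P (T beats it: A:12>6 C:7>5 D:10>8 E:5>1)
P2 drop Q (T beats it: A:12>9 C:7>3 D:10>6 E:5>3)
P1 drop A (C beats it: R:9>6 S:7>6 T:9>6)
P1→{C,D,E} P2→{R,S,T}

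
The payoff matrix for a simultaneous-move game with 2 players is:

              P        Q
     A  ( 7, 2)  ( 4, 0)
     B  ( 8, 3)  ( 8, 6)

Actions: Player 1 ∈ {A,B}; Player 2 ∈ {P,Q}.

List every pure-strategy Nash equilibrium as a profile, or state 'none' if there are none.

NE set: (B,Q)

(A,P): not NE [P1→B gives 8>7]
(A,Q): not NE [P1→B gives 8>4; P2→P gives 2>0]
(B,P): not NE [P2→Q gives 6>3]
(B,Q): NE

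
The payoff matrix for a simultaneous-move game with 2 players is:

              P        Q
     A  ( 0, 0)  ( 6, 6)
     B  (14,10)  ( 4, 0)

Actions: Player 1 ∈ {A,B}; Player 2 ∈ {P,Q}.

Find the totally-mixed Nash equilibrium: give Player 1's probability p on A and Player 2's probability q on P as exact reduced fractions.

P1 indiff ⇒ q·0+(1-q)·6 = q·14+(1-q)·4 ⇒ q(-14) = (1-q)(-2) ⇒ q = 1/8
P2 indiff ⇒ p·0+(1-p)·10 = p·6+(1-p)·0 ⇒ p(-6) = (1-p)(-10) ⇒ p = 5/8

P1 mixes 5/8 on A; P2 mixes 1/8 on P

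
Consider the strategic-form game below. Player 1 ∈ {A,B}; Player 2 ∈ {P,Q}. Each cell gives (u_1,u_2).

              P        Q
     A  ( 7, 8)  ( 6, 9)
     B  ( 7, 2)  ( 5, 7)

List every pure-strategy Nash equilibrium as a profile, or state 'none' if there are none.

Nash profiles: (A,Q)

(A,P): not NE [P2→Q gives 9>8]
(A,Q): NE
(B,P): not NE [P2→Q gives 7>2]
(B,Q): not NE [P1→A gives 6>5]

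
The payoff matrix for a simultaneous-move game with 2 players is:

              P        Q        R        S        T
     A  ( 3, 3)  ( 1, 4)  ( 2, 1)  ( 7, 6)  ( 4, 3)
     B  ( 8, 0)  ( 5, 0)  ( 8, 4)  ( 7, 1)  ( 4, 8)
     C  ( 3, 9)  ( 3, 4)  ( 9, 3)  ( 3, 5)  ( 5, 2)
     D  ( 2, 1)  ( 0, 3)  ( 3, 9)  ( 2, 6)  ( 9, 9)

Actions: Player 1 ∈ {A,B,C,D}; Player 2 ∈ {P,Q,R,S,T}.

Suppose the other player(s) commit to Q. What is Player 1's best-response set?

BR_1 = {B}

u_1(A vs Q) = 1
u_1(B vs Q) = 5
u_1(C vs Q) = 3
u_1(D vs Q) = 0
max payoff 5 at {B}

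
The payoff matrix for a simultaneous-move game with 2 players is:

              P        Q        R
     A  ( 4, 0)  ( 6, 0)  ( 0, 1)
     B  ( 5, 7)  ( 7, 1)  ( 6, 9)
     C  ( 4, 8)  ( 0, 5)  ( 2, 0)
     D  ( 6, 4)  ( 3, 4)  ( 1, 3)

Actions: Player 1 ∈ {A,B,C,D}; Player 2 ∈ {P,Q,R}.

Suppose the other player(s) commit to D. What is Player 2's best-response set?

argmax u_2 = {P,Q}

u_2(P vs D) = 4
u_2(Q vs D) = 4
u_2(R vs D) = 3
max payoff 4 at {P,Q}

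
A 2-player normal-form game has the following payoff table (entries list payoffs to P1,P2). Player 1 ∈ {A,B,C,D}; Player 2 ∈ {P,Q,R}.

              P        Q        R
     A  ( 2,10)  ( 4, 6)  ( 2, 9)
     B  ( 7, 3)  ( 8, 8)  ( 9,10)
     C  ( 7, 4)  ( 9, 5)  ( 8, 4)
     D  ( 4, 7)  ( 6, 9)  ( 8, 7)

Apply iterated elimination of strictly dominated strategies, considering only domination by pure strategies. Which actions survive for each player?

Remaining: P1:{B,C} P2:{Q,R}

P1 drop A (B beats it: P:7>2 Q:8>4 R:9>2)
P1 drop D (B beats it: P:7>4 Q:8>6 R:9>8)
P2 drop P (Q beats it: B:8>3 C:5>4)
P1→{B,C} P2→{Q,R}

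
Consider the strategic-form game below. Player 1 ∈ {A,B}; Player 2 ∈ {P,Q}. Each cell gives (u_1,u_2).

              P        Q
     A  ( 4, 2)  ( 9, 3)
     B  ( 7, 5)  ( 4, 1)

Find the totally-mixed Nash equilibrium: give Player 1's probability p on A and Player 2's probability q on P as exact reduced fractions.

P1 indiff ⇒ q·4+(1-q)·9 = q·7+(1-q)·4 ⇒ q(-3) = (1-q)(-5) ⇒ q = 5/8
P2 indiff ⇒ p·2+(1-p)·5 = p·3+(1-p)·1 ⇒ p(-1) = (1-p)(-4) ⇒ p = 4/5

p=4/5, q=5/8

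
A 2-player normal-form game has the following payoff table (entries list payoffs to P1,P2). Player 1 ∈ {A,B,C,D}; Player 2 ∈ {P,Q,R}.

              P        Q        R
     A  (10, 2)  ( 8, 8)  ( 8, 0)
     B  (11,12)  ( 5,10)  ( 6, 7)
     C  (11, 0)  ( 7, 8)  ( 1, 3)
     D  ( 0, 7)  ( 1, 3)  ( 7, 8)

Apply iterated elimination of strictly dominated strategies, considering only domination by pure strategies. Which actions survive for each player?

Survivors P1:{A,B,C} P2:{P,Q}

P1 drop D (A beats it: P:10>0 Q:8>1 R:8>7)
P2 drop R (Q beats it: A:8>0 B:10>7 C:8>3)
P1→{A,B,C} P2→{P,Q}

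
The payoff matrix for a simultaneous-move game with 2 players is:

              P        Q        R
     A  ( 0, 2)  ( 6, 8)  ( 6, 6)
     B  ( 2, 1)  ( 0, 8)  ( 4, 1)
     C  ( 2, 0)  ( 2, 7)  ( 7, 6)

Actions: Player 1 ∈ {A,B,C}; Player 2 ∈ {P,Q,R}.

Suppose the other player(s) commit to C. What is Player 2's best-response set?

u_2(P vs C) = 0
u_2(Q vs C) = 7
u_2(R vs C) = 6
max payoff 7 at {Q}

BR_2 = {Q}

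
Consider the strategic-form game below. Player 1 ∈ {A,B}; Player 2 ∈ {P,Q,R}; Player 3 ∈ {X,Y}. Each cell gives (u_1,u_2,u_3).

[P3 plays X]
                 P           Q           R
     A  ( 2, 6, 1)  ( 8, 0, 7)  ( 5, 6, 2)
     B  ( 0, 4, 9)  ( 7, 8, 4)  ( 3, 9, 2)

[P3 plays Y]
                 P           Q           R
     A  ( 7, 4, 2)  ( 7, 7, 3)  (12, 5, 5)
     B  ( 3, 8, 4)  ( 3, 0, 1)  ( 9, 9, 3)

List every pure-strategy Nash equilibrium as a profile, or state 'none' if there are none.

Equilibria: none

(A,P,X): not NE [P3→Y gives 2>1]
(A,P,Y): not NE [P2→Q gives 7>4]
(A,Q,X): not NE [P2→R gives 6>0]
(A,Q,Y): not NE [P3→X gives 7>3]
(A,R,X): not NE [P3→Y gives 5>2]
(A,R,Y): not NE [P2→Q gives 7>5]
(B,P,X): not NE [P1→A gives 2>0; P2→R gives 9>4]
(B,P,Y): not NE [P1→A gives 7>3; P2→R gives 9>8; P3→X gives 9>4]
(B,Q,X): not NE [P1→A gives 8>7; P2→R gives 9>8]
(B,Q,Y): not NE [P1→A gives 7>3; P2→R gives 9>0; P3→X gives 4>1]
(B,R,X): not NE [P1→A gives 5>3; P3→Y gives 3>2]
(B,R,Y): not NE [P1→A gives 12>9]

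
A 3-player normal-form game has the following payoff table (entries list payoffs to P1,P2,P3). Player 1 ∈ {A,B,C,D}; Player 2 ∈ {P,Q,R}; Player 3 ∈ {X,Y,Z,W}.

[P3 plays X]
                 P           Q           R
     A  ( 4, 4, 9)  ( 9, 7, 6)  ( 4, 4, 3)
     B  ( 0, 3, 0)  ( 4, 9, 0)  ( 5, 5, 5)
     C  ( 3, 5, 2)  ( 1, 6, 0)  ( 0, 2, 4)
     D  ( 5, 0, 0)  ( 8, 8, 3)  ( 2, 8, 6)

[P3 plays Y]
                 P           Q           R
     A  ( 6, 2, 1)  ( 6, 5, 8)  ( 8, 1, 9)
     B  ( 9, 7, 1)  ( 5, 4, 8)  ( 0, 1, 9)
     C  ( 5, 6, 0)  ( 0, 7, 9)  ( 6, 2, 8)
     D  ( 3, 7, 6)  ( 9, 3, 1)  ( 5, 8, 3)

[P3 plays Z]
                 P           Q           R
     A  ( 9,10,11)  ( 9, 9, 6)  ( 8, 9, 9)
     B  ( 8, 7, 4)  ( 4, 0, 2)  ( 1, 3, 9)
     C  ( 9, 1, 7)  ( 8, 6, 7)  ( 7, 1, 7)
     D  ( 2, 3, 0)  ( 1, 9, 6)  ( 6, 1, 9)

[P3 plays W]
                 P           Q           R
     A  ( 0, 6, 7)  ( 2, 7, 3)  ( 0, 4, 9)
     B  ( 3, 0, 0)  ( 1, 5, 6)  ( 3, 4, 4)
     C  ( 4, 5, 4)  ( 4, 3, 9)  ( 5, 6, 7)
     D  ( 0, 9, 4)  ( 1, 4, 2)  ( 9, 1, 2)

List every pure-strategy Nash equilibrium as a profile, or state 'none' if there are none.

(A,P,X): not NE [P1→D gives 5>4; P2→Q gives 7>4; P3→Z gives 11>9]
(A,P,Y): not NE [P1→B gives 9>6; P2→Q gives 5>2; P3→Z gives 11>1]
(A,P,Z): NE
(A,P,W): not NE [P1→C gives 4>0; P2→Q gives 7>6; P3→Z gives 11>7]
(A,Q,X): not NE [P3→Y gives 8>6]
(A,Q,Y): not NE [P1→D gives 9>6]
(A,Q,Z): not NE [P2→P gives 10>9; P3→Y gives 8>6]
(A,Q,W): not NE [P1→C gives 4>2; P3→Y gives 8>3]
(A,R,X): not NE [P1→B gives 5>4; P2→Q gives 7>4; P3→W gives 9>3]
(A,R,Y): not NE [P2→Q gives 5>1]
(A,R,Z): not NE [P2→P gives 10>9]
(A,R,W): not NE [P1→D gives 9>0; P2→Q gives 7>4]
(B,P,X): not NE [P1→D gives 5>0; P2→Q gives 9>3; P3→Z gives 4>0]
(B,P,Y): not NE [P3→Z gives 4>1]
(B,P,Z): not NE [P1→C gives 9>8]
(B,P,W): not NE [P1→C gives 4>3; P2→Q gives 5>0; P3→Z gives 4>0]
(B,Q,X): not NE [P1→A gives 9>4; P3→Y gives 8>0]
(B,Q,Y): not NE [P1→D gives 9>5; P2→P gives 7>4]
(B,Q,Z): not NE [P1→A gives 9>4; P2→P gives 7>0; P3→Y gives 8>2]
(B,Q,W): not NE [P1→C gives 4>1; P3→Y gives 8>6]
(B,R,X): not NE [P2→Q gives 9>5; P3→Z gives 9>5]
(B,R,Y): not NE [P1→A gives 8>0; P2→P gives 7>1]
(B,R,Z): not NE [P1→A gives 8>1; P2→P gives 7>3]
(B,R,W): not NE [P1→D gives 9>3; P2→Q gives 5>4; P3→Z gives 9>4]
(C,P,X): not NE [P1→D gives 5>3; P2→Q gives 6>5; P3→Z gives 7>2]
(C,P,Y): not NE [P1→B gives 9>5; P2→Q gives 7>6; P3→Z gives 7>0]
(C,P,Z): not NE [P2→Q gives 6>1]
(C,P,W): not NE [P2→R gives 6>5; P3→Z gives 7>4]
(C,Q,X): not NE [P1→A gives 9>1; P3→W gives 9>0]
(C,Q,Y): not NE [P1→D gives 9>0]
(C,Q,Z): not NE [P1→A gives 9>8; P3→W gives 9>7]
(C,Q,W): not NE [P2→R gives 6>3]
(C,R,X): not NE [P1→B gives 5>0; P2→Q gives 6>2; P3→Y gives 8>4]
(C,R,Y): not NE [P1→A gives 8>6; P2→Q gives 7>2]
(C,R,Z): not NE [P1→A gives 8>7; P2→Q gives 6>1; P3→Y gives 8>7]
(C,R,W): not NE [P1→D gives 9>5; P3→Y gives 8>7]
(D,P,X): not NE [P2→R gives 8>0; P3→Y gives 6>0]
(D,P,Y): not NE [P1→B gives 9>3; P2→R gives 8>7]
(D,P,Z): not NE [P1→C gives 9>2; P2→Q gives 9>3; P3→Y gives 6>0]
(D,P,W): not NE [P1→C gives 4>0; P3→Y gives 6>4]
(D,Q,X): not NE [P1→A gives 9>8; P3→Z gives 6>3]
(D,Q,Y): not NE [P2→R gives 8>3; P3→Z gives 6>1]
(D,Q,Z): not NE [P1→A gives 9>1]
(D,Q,W): not NE [P1→C gives 4>1; P2→P gives 9>4; P3→Z gives 6>2]
(D,R,X): not NE [P1→B gives 5>2; P3→Z gives 9>6]
(D,R,Y): not NE [P1→A gives 8>5; P3→Z gives 9>3]
(D,R,Z): not NE [P1→A gives 8>6; P2→Q gives 9>1]
(D,R,W): not NE [P2→P gives 9>1; P3→Z gives 9>2]

PSNE = {(A,P,Z)}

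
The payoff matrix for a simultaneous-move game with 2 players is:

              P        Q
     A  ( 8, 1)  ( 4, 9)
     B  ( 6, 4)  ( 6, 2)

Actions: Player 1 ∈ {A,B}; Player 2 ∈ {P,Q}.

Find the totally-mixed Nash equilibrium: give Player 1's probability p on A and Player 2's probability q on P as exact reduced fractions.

P1 mixes 1/5 on A; P2 mixes 1/2 on P

P1 indiff ⇒ q·8+(1-q)·4 = q·6+(1-q)·6 ⇒ q(2) = (1-q)(2) ⇒ q = 1/2
P2 indiff ⇒ p·1+(1-p)·4 = p·9+(1-p)·2 ⇒ p(-8) = (1-p)(-2) ⇒ p = 1/5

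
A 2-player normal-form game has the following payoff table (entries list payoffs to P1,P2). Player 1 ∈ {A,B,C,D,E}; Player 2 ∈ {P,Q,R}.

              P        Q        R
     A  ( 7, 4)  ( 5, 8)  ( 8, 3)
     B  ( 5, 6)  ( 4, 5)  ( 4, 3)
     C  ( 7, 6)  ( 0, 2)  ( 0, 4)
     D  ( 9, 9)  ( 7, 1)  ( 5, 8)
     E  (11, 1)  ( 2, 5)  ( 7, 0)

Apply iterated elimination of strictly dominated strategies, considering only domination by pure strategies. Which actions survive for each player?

IESDS → P1:{D,E} P2:{P,Q}

P1 drop B (A beats it: P:7>5 Q:5>4 R:8>4)
P1 drop C (D beats it: P:9>7 Q:7>0 R:5>0)
P2 drop R (P beats it: A:4>3 D:9>8 E:1>0)
P1 drop A (D beats it: P:9>7 Q:7>5)
P1→{D,E} P2→{P,Q}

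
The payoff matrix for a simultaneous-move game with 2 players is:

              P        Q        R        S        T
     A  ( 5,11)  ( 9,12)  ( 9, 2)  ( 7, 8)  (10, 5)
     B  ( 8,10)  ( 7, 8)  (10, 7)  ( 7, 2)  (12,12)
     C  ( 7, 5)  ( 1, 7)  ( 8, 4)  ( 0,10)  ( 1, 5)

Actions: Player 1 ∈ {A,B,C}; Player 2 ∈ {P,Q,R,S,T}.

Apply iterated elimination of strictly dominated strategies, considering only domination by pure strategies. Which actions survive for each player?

P1 drop C (B beats it: P:8>7 Q:7>1 R:10>8 S:7>0 T:12>1)
P2 drop R (P beats it: A:11>2 B:10>7)
P2 drop S (P beats it: A:11>8 B:10>2)
P1→{A,B} P2→{P,Q,T}

IESDS → P1:{A,B} P2:{P,Q,T}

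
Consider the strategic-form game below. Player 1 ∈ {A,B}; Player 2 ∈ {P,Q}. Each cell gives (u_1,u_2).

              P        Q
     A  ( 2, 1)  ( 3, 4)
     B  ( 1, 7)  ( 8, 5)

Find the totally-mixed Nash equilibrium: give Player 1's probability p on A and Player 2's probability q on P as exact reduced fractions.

P1 indiff ⇒ q·2+(1-q)·3 = q·1+(1-q)·8 ⇒ q(1) = (1-q)(5) ⇒ q = 5/6
P2 indiff ⇒ p·1+(1-p)·7 = p·4+(1-p)·5 ⇒ p(-3) = (1-p)(-2) ⇒ p = 2/5

p=2/5, q=5/6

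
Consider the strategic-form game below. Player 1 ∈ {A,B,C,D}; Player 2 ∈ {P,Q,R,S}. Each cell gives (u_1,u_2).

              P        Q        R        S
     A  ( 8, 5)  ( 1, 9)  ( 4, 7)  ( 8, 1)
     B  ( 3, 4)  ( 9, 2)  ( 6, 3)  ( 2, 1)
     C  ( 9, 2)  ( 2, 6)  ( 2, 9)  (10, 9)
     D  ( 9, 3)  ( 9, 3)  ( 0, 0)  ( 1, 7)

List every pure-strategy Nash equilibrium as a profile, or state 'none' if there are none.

Nash profiles: (C,S)

(A,P): not NE [P1→D gives 9>8; P2→Q gives 9>5]
(A,Q): not NE [P1→D gives 9>1]
(A,R): not NE [P1→B gives 6>4; P2→Q gives 9>7]
(A,S): not NE [P1→C gives 10>8; P2→Q gives 9>1]
(B,P): not NE [P1→D gives 9>3]
(B,Q): not NE [P2→P gives 4>2]
(B,R): not NE [P2→P gives 4>3]
(B,S): not NE [P1→C gives 10>2; P2→P gives 4>1]
(C,P): not NE [P2→S gives 9>2]
(C,Q): not NE [P1→D gives 9>2; P2→S gives 9>6]
(C,R): not NE [P1→B gives 6>2]
(C,S): NE
(D,P): not NE [P2→S gives 7>3]
(D,Q): not NE [P2→S gives 7>3]
(D,R): not NE [P1→B gives 6>0; P2→S gives 7>0]
(D,S): not NE [P1→C gives 10>1]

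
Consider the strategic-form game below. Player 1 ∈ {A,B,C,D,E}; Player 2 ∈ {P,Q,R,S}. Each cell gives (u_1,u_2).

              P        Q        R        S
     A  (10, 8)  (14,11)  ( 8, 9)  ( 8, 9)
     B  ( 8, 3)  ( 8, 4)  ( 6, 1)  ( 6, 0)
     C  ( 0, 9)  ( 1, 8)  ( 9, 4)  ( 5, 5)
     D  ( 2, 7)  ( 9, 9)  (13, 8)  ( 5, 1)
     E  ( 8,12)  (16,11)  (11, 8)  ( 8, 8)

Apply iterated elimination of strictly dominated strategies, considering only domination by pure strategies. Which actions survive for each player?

P1 drop B (A beats it: P:10>8 Q:14>8 R:8>6 S:8>6)
P1 drop C (E beats it: P:8>0 Q:16>1 R:11>9 S:8>5)
P2 drop R (Q beats it: A:11>9 D:9>8 E:11>8)
P1 drop D (A beats it: P:10>2 Q:14>9 S:8>5)
P2 drop S (Q beats it: A:11>9 E:11>8)
P1→{A,E} P2→{P,Q}

IESDS → P1:{A,E} P2:{P,Q}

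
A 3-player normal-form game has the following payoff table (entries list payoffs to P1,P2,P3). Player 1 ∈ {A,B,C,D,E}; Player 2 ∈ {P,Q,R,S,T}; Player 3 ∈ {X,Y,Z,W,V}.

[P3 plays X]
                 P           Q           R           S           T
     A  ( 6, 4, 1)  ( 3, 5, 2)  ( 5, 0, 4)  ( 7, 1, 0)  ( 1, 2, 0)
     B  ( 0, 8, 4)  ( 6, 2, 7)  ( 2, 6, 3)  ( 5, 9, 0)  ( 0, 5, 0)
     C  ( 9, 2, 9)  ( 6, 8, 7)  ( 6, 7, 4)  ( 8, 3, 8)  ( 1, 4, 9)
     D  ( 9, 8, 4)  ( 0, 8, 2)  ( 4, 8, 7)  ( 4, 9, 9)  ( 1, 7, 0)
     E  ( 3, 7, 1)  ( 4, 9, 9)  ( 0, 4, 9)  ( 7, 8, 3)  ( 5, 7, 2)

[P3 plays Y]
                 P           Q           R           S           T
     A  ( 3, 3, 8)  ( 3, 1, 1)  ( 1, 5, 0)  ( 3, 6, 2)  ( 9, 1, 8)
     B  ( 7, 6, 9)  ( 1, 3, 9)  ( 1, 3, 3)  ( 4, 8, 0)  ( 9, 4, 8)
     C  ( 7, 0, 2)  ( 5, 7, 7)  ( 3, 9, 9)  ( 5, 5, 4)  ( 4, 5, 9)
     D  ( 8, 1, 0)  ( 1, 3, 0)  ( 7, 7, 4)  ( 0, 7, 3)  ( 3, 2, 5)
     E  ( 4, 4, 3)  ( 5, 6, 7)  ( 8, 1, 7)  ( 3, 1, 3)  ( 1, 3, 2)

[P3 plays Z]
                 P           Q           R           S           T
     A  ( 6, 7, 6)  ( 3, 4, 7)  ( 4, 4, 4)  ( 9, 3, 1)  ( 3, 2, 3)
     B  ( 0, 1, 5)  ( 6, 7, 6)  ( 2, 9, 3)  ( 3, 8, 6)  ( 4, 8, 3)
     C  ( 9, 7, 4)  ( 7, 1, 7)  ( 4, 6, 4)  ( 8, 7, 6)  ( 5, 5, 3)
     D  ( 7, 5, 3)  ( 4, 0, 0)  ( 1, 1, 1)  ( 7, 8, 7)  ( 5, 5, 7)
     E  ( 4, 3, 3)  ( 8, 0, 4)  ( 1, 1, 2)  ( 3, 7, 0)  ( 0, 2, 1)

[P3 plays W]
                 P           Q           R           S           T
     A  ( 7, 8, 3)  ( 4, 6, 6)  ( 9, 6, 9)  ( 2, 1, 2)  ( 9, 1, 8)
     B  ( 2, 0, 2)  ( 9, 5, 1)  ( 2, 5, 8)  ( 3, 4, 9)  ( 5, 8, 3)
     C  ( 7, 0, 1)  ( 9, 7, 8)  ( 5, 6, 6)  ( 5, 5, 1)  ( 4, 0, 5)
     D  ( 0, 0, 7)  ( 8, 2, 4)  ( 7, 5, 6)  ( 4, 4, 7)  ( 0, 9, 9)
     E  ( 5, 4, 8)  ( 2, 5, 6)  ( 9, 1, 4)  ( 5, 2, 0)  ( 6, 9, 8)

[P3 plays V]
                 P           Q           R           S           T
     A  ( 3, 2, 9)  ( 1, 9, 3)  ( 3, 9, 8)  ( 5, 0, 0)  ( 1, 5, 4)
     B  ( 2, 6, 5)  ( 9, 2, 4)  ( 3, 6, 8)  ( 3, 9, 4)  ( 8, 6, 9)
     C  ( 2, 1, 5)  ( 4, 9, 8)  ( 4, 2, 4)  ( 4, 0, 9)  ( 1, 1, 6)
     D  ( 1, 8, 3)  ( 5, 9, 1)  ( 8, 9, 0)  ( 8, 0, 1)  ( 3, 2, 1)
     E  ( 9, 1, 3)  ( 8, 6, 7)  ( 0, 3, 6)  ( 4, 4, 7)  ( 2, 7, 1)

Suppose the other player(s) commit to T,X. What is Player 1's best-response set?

u_1(A vs T,X) = 1
u_1(B vs T,X) = 0
u_1(C vs T,X) = 1
u_1(D vs T,X) = 1
u_1(E vs T,X) = 5
max payoff 5 at {E}

BR_1 = {E}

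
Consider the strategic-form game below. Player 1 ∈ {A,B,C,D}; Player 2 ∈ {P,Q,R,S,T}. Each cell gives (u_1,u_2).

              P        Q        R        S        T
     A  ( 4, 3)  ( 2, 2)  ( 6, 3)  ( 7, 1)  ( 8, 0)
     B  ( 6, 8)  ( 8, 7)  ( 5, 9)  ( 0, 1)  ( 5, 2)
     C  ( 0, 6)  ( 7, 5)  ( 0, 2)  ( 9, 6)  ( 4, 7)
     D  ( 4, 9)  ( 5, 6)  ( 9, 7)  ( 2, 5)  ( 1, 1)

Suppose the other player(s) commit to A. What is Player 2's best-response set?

P2 best: {P,R}

u_2(P vs A) = 3
u_2(Q vs A) = 2
u_2(R vs A) = 3
u_2(S vs A) = 1
u_2(T vs A) = 0
max payoff 3 at {P,R}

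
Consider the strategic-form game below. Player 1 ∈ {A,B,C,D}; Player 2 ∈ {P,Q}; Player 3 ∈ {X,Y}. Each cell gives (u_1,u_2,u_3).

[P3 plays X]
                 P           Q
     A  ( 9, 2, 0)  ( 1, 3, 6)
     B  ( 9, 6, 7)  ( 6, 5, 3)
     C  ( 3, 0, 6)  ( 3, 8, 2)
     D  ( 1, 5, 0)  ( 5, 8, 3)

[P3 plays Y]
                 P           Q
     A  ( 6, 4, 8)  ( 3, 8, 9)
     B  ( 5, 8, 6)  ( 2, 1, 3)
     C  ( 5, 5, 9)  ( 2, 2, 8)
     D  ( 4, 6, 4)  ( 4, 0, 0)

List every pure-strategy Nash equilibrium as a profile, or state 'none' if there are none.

Nash profiles: (B,P,X)

(A,P,X): not NE [P2→Q gives 3>2; P3→Y gives 8>0]
(A,P,Y): not NE [P2→Q gives 8>4]
(A,Q,X): not NE [P1→B gives 6>1; P3→Y gives 9>6]
(A,Q,Y): not NE [P1→D gives 4>3]
(B,P,X): NE
(B,P,Y): not NE [P1→A gives 6>5; P3→X gives 7>6]
(B,Q,X): not NE [P2→P gives 6>5]
(B,Q,Y): not NE [P1→D gives 4>2; P2→P gives 8>1]
(C,P,X): not NE [P1→B gives 9>3; P2→Q gives 8>0; P3→Y gives 9>6]
(C,P,Y): not NE [P1→A gives 6>5]
(C,Q,X): not NE [P1→B gives 6>3; P3→Y gives 8>2]
(C,Q,Y): not NE [P1→D gives 4>2; P2→P gives 5>2]
(D,P,X): not NE [P1→B gives 9>1; P2→Q gives 8>5; P3→Y gives 4>0]
(D,P,Y): not NE [P1→A gives 6>4]
(D,Q,X): not NE [P1→B gives 6>5]
(D,Q,Y): not NE [P2→P gives 6>0; P3→X gives 3>0]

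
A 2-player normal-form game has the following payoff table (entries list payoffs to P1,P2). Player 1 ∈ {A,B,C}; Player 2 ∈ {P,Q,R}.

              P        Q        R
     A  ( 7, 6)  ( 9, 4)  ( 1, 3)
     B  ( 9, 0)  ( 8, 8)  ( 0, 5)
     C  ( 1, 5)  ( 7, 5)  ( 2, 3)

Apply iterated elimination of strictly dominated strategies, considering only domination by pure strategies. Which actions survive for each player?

P2 drop R (Q beats it: A:4>3 B:8>5 C:5>3)
P1 drop C (A beats it: P:7>1 Q:9>7)
P1→{A,B} P2→{P,Q}

IESDS → P1:{A,B} P2:{P,Q}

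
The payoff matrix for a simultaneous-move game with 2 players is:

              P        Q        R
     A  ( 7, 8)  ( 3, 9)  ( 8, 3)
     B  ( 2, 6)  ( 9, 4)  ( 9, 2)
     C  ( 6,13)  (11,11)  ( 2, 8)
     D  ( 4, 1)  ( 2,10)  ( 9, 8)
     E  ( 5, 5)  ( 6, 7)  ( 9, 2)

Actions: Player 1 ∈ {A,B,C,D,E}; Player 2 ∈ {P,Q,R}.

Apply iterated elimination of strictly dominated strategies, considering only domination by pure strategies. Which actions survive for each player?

P2 drop R (Q beats it: A:9>3 B:4>2 C:11>8 D:10>8 E:7>2)
P1 drop B (C beats it: P:6>2 Q:11>9)
P1 drop D (A beats it: P:7>4 Q:3>2)
P1 drop E (C beats it: P:6>5 Q:11>6)
P1→{A,C} P2→{P,Q}

Remaining: P1:{A,C} P2:{P,Q}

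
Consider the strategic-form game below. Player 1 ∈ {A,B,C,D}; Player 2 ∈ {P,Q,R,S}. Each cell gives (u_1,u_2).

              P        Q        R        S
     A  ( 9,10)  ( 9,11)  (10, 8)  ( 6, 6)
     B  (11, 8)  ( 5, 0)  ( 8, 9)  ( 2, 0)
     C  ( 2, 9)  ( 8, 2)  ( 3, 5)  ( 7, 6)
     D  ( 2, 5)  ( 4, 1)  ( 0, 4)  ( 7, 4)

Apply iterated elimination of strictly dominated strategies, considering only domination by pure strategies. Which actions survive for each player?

Survivors P1:{A,B} P2:{P,Q,R}

P2 drop S (P beats it: A:10>6 B:8>0 C:9>6 D:5>4)
P1 drop C (A beats it: P:9>2 Q:9>8 R:10>3)
P1 drop D (A beats it: P:9>2 Q:9>4 R:10>0)
P1→{A,B} P2→{P,Q,R}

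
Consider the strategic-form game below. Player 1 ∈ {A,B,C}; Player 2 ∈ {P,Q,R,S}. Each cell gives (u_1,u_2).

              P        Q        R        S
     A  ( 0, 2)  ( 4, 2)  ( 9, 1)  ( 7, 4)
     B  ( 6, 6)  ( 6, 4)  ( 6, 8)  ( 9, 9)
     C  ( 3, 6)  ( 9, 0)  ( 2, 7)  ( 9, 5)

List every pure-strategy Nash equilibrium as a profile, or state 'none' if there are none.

Nash profiles: (B,S)

(A,P): not NE [P1→B gives 6>0; P2→S gives 4>2]
(A,Q): not NE [P1→C gives 9>4; P2→S gives 4>2]
(A,R): not NE [P2→S gives 4>1]
(A,S): not NE [P1→C gives 9>7]
(B,P): not NE [P2→S gives 9>6]
(B,Q): not NE [P1→C gives 9>6; P2→S gives 9>4]
(B,R): not NE [P1→A gives 9>6; P2→S gives 9>8]
(B,S): NE
(C,P): not NE [P1→B gives 6>3; P2→R gives 7>6]
(C,Q): not NE [P2→R gives 7>0]
(C,R): not NE [P1→A gives 9>2]
(C,S): not NE [P2→R gives 7>5]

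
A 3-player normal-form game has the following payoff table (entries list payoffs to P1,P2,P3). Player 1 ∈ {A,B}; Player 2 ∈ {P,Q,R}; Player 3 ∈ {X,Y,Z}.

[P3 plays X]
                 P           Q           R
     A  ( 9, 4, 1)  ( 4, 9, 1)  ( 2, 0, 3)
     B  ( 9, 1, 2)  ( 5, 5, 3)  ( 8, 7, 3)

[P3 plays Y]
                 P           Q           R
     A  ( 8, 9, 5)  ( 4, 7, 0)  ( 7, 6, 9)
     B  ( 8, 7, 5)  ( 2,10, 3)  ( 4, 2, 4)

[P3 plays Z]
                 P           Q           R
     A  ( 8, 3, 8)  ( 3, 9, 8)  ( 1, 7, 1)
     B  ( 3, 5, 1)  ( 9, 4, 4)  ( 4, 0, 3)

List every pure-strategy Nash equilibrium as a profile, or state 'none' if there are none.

Equilibria: none

(A,P,X): not NE [P2→Q gives 9>4; P3→Z gives 8>1]
(A,P,Y): not NE [P3→Z gives 8>5]
(A,P,Z): not NE [P2→Q gives 9>3]
(A,Q,X): not NE [P1→B gives 5>4; P3→Z gives 8>1]
(A,Q,Y): not NE [P2→P gives 9>7; P3→Z gives 8>0]
(A,Q,Z): not NE [P1→B gives 9>3]
(A,R,X): not NE [P1→B gives 8>2; P2→Q gives 9>0; P3→Y gives 9>3]
(A,R,Y): not NE [P2→P gives 9>6]
(A,R,Z): not NE [P1→B gives 4>1; P2→Q gives 9>7; P3→Y gives 9>1]
(B,P,X): not NE [P2→R gives 7>1; P3→Y gives 5>2]
(B,P,Y): not NE [P2→Q gives 10>7]
(B,P,Z): not NE [P1→A gives 8>3; P3→Y gives 5>1]
(B,Q,X): not NE [P2→R gives 7>5; P3→Z gives 4>3]
(B,Q,Y): not NE [P1→A gives 4>2; P3→Z gives 4>3]
(B,Q,Z): not NE [P2→P gives 5>4]
(B,R,X): not NE [P3→Y gives 4>3]
(B,R,Y): not NE [P1→A gives 7>4; P2→Q gives 10>2]
(B,R,Z): not NE [P2→P gives 5>0; P3→Y gives 4>3]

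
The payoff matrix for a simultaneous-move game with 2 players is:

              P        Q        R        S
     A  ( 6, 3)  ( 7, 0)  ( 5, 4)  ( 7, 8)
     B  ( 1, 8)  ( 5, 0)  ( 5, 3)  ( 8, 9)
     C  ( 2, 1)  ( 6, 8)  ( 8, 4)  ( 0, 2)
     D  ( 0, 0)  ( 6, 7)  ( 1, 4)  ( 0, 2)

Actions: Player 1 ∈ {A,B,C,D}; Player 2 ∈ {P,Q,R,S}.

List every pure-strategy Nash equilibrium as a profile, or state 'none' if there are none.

NE set: (B,S)

(A,P): not NE [P2→S gives 8>3]
(A,Q): not NE [P2→S gives 8>0]
(A,R): not NE [P1→C gives 8>5; P2→S gives 8>4]
(A,S): not NE [P1→B gives 8>7]
(B,P): not NE [P1→A gives 6>1; P2→S gives 9>8]
(B,Q): not NE [P1→A gives 7>5; P2→S gives 9>0]
(B,R): not NE [P1→C gives 8>5; P2→S gives 9>3]
(B,S): NE
(C,P): not NE [P1→A gives 6>2; P2→Q gives 8>1]
(C,Q): not NE [P1→A gives 7>6]
(C,R): not NE [P2→Q gives 8>4]
(C,S): not NE [P1→B gives 8>0; P2→Q gives 8>2]
(D,P): not NE [P1→A gives 6>0; P2→Q gives 7>0]
(D,Q): not NE [P1→A gives 7>6]
(D,R): not NE [P1→C gives 8>1; P2→Q gives 7>4]
(D,S): not NE [P1→B gives 8>0; P2→Q gives 7>2]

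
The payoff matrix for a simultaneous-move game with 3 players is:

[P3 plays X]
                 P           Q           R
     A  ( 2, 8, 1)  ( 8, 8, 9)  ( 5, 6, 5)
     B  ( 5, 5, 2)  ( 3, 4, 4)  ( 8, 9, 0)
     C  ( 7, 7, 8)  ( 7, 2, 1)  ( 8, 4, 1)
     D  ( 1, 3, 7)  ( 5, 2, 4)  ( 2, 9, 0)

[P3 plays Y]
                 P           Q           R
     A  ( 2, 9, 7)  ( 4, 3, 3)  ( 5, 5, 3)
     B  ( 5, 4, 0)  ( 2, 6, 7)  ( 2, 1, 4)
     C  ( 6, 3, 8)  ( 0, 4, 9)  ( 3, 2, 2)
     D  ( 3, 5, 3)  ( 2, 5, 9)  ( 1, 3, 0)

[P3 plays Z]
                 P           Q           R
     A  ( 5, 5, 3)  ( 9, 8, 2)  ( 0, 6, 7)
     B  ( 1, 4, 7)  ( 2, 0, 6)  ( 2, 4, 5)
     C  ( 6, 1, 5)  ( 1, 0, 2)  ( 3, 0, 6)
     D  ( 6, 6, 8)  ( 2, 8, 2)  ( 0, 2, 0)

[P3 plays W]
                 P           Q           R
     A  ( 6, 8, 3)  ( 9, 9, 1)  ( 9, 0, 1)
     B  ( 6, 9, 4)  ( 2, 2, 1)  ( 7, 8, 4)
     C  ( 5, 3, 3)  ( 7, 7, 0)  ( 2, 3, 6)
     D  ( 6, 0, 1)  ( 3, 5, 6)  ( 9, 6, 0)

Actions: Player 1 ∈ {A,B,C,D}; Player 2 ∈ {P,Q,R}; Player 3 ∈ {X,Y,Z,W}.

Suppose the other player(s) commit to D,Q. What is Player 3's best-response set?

P3 best: {Y}

u_3(X vs D,Q) = 4
u_3(Y vs D,Q) = 9
u_3(Z vs D,Q) = 2
u_3(W vs D,Q) = 6
max payoff 9 at {Y}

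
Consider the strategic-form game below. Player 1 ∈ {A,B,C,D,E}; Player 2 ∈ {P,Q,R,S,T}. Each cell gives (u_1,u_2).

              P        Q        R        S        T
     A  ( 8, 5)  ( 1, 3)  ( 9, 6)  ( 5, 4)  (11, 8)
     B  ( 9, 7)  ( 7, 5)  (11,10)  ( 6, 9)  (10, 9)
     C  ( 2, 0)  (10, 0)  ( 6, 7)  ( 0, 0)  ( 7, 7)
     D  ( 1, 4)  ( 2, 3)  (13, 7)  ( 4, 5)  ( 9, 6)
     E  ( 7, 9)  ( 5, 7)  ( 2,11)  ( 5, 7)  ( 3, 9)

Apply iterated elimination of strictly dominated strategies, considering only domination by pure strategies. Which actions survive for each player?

P1 drop E (B beats it: P:9>7 Q:7>5 R:11>2 S:6>5 T:10>3)
P2 drop P (R beats it: A:6>5 B:10>7 C:7>0 D:7>4)
P2 drop Q (R beats it: A:6>3 B:10>5 C:7>0 D:7>3)
P1 drop C (A beats it: R:9>6 S:5>0 T:11>7)
P2 drop S (R beats it: A:6>4 B:10>9 D:7>5)
P1→{A,B,D} P2→{R,T}

IESDS → P1:{A,B,D} P2:{R,T}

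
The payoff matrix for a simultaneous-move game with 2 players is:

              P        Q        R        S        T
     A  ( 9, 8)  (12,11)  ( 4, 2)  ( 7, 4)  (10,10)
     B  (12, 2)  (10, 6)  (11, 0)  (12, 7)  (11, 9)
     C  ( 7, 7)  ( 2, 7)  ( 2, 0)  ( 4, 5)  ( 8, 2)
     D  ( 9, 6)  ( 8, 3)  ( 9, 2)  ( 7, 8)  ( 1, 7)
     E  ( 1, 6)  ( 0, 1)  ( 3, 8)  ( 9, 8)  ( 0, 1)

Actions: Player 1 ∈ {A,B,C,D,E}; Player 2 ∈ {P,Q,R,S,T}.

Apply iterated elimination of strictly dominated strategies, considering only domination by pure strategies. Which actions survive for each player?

Remaining: P1:{A,B} P2:{Q,T}

P1 drop C (A beats it: P:9>7 Q:12>2 R:4>2 S:7>4 T:10>8)
P1 drop D (B beats it: P:12>9 Q:10>8 R:11>9 S:12>7 T:11>1)
P1 drop E (B beats it: P:12>1 Q:10>0 R:11>3 S:12>9 T:11>0)
P2 drop P (Q beats it: A:11>8 B:6>2)
P2 drop R (Q beats it: A:11>2 B:6>0)
P2 drop S (T beats it: A:10>4 B:9>7)
P1→{A,B} P2→{Q,T}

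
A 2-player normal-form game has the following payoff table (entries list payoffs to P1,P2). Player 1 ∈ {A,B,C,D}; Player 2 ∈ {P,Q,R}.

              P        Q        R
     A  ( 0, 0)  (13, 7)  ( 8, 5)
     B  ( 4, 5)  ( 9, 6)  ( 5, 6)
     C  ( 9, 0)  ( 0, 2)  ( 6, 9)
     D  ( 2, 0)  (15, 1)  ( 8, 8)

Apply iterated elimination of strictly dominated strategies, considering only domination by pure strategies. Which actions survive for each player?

P2 drop P (Q beats it: A:7>0 B:6>5 C:2>0 D:1>0)
P1 drop B (A beats it: Q:13>9 R:8>5)
P1 drop C (A beats it: Q:13>0 R:8>6)
P1→{A,D} P2→{Q,R}

Survivors P1:{A,D} P2:{Q,R}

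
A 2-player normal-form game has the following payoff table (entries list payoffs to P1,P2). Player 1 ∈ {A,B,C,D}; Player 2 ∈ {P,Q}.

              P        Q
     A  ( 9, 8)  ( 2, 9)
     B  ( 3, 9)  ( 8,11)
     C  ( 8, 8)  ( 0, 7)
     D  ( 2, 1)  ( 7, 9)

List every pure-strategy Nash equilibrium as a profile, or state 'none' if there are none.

(A,P): not NE [P2→Q gives 9>8]
(A,Q): not NE [P1→B gives 8>2]
(B,P): not NE [P1→A gives 9>3; P2→Q gives 11>9]
(B,Q): NE
(C,P): not NE [P1→A gives 9>8]
(C,Q): not NE [P1→B gives 8>0; P2→P gives 8>7]
(D,P): not NE [P1→A gives 9>2; P2→Q gives 9>1]
(D,Q): not NE [P1→B gives 8>7]

Nash profiles: (B,Q)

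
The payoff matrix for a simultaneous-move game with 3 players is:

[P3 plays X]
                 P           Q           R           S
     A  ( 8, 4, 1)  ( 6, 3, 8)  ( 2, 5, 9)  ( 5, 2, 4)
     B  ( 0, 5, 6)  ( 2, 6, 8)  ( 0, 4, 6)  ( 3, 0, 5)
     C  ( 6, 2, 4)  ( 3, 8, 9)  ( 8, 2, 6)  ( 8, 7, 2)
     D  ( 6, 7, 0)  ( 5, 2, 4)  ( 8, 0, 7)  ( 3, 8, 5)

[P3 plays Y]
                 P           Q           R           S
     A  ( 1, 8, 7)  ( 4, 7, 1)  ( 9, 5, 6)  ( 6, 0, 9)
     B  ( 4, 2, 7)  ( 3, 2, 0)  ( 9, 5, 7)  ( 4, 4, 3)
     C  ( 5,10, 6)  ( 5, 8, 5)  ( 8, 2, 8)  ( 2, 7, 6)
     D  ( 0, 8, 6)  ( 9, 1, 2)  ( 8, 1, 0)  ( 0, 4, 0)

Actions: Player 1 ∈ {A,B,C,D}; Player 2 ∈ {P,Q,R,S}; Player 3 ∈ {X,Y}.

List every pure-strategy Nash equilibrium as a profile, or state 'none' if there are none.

(A,P,X): not NE [P2→R gives 5>4; P3→Y gives 7>1]
(A,P,Y): not NE [P1→C gives 5>1]
(A,Q,X): not NE [P2→R gives 5>3]
(A,Q,Y): not NE [P1→D gives 9>4; P2→P gives 8>7; P3→X gives 8>1]
(A,R,X): not NE [P1→D gives 8>2]
(A,R,Y): not NE [P2→P gives 8>5; P3→X gives 9>6]
(A,S,X): not NE [P1→C gives 8>5; P2→R gives 5>2; P3→Y gives 9>4]
(A,S,Y): not NE [P2→P gives 8>0]
(B,P,X): not NE [P1→A gives 8>0; P2→Q gives 6>5; P3→Y gives 7>6]
(B,P,Y): not NE [P1→C gives 5>4; P2→R gives 5>2]
(B,Q,X): not NE [P1→A gives 6>2]
(B,Q,Y): not NE [P1→D gives 9>3; P2→R gives 5>2; P3→X gives 8>0]
(B,R,X): not NE [P1→D gives 8>0; P2→Q gives 6>4; P3→Y gives 7>6]
(B,R,Y): NE
(B,S,X): not NE [P1→C gives 8>3; P2→Q gives 6>0]
(B,S,Y): not NE [P1→A gives 6>4; P2→R gives 5>4; P3→X gives 5>3]
(C,P,X): not NE [P1→A gives 8>6; P2→Q gives 8>2; P3→Y gives 6>4]
(C,P,Y): NE
(C,Q,X): not NE [P1→A gives 6>3]
(C,Q,Y): not NE [P1→D gives 9>5; P2→P gives 10>8; P3→X gives 9>5]
(C,R,X): not NE [P2→Q gives 8>2; P3→Y gives 8>6]
(C,R,Y): not NE [P1→B gives 9>8; P2→P gives 10>2]
(C,S,X): not NE [P2→Q gives 8>7; P3→Y gives 6>2]
(C,S,Y): not NE [P1→A gives 6>2; P2→P gives 10>7]
(D,P,X): not NE [P1→A gives 8>6; P2→S gives 8>7; P3→Y gives 6>0]
(D,P,Y): not NE [P1→C gives 5>0]
(D,Q,X): not NE [P1→A gives 6>5; P2→S gives 8>2]
(D,Q,Y): not NE [P2→P gives 8>1; P3→X gives 4>2]
(D,R,X): not NE [P2→S gives 8>0]
(D,R,Y): not NE [P1→B gives 9>8; P2→P gives 8>1; P3→X gives 7>0]
(D,S,X): not NE [P1→C gives 8>3]
(D,S,Y): not NE [P1→A gives 6>0; P2→P gives 8>4; P3→X gives 5>0]

Nash profiles: (B,R,Y), (C,P,Y)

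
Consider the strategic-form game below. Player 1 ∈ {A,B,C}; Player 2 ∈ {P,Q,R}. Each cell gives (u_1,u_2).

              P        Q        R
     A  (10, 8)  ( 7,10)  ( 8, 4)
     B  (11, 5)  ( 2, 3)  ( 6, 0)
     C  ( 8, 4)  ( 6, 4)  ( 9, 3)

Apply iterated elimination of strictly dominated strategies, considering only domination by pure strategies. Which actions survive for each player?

P2 drop R (P beats it: A:8>4 B:5>0 C:4>3)
P1 drop C (A beats it: P:10>8 Q:7>6)
P1→{A,B} P2→{P,Q}

Remaining: P1:{A,B} P2:{P,Q}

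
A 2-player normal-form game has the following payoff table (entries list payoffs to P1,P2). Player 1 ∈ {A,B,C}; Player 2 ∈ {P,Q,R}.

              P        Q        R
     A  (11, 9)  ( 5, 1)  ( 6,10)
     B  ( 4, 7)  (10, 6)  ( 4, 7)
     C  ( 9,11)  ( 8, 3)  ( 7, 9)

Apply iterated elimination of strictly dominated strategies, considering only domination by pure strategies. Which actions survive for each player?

Remaining: P1:{A,C} P2:{P,R}

P2 drop Q (P beats it: A:9>1 B:7>6 C:11>3)
P1 drop B (A beats it: P:11>4 R:6>4)
P1→{A,C} P2→{P,R}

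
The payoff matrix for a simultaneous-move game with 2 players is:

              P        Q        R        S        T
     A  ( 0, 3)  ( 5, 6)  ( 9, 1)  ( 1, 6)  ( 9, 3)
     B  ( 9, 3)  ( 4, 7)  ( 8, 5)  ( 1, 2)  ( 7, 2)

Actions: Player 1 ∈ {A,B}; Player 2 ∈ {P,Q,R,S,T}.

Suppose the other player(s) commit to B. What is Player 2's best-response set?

u_2(P vs B) = 3
u_2(Q vs B) = 7
u_2(R vs B) = 5
u_2(S vs B) = 2
u_2(T vs B) = 2
max payoff 7 at {Q}

P2 best: {Q}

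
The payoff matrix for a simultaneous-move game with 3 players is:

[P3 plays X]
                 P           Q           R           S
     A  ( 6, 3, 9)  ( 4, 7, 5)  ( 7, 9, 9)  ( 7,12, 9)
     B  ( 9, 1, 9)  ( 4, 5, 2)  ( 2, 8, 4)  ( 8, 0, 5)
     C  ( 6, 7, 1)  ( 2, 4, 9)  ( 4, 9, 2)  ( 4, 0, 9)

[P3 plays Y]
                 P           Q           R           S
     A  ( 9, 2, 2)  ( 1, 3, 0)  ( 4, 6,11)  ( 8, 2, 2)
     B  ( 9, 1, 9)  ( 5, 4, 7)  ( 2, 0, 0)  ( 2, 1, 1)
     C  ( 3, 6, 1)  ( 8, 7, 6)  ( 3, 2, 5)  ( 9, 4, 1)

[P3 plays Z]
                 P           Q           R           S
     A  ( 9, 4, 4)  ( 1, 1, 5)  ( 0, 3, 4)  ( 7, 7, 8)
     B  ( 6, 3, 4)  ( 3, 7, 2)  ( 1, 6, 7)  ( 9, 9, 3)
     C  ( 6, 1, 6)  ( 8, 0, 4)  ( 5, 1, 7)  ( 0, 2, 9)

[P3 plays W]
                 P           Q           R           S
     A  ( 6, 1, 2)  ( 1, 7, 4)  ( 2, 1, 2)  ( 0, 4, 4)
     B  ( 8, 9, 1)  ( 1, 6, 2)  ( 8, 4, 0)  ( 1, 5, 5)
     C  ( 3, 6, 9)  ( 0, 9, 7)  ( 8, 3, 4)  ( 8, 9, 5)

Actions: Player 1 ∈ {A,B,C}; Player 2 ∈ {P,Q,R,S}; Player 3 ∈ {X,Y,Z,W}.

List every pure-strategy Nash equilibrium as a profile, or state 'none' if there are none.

(A,P,X): not NE [P1→B gives 9>6; P2→S gives 12>3]
(A,P,Y): not NE [P2→R gives 6>2; P3→X gives 9>2]
(A,P,Z): not NE [P2→S gives 7>4; P3→X gives 9>4]
(A,P,W): not NE [P1→B gives 8>6; P2→Q gives 7>1; P3→X gives 9>2]
(A,Q,X): not NE [P2→S gives 12>7]
(A,Q,Y): not NE [P1→C gives 8>1; P2→R gives 6>3; P3→Z gives 5>0]
(A,Q,Z): not NE [P1→C gives 8>1; P2→S gives 7>1]
(A,Q,W): not NE [P3→Z gives 5>4]
(A,R,X): not NE [P2→S gives 12>9; P3→Y gives 11>9]
(A,R,Y): NE
(A,R,Z): not NE [P1→C gives 5>0; P2→S gives 7>3; P3→Y gives 11>4]
(A,R,W): not NE [P1→C gives 8>2; P2→Q gives 7>1; P3→Y gives 11>2]
(A,S,X): not NE [P1→B gives 8>7]
(A,S,Y): not NE [P1→C gives 9>8; P2→R gives 6>2; P3→X gives 9>2]
(A,S,Z): not NE [P1→B gives 9>7; P3→X gives 9>8]
(A,S,W): not NE [P1→C gives 8>0; P2→Q gives 7>4; P3→X gives 9>4]
(B,P,X): not NE [P2→R gives 8>1]
(B,P,Y): not NE [P2→Q gives 4>1]
(B,P,Z): not NE [P1→A gives 9>6; P2→S gives 9>3; P3→Y gives 9>4]
(B,P,W): not NE [P3→Y gives 9>1]
(B,Q,X): not NE [P2→R gives 8>5; P3→Y gives 7>2]
(B,Q,Y): not NE [P1→C gives 8>5]
(B,Q,Z): not NE [P1→C gives 8>3; P2→S gives 9>7; P3→Y gives 7>2]
(B,Q,W): not NE [P2→P gives 9>6; P3→Y gives 7>2]
(B,R,X): not NE [P1→A gives 7>2; P3→Z gives 7>4]
(B,R,Y): not NE [P1→A gives 4>2; P2→Q gives 4>0; P3→Z gives 7>0]
(B,R,Z): not NE [P1→C gives 5>1; P2→S gives 9>6]
(B,R,W): not NE [P2→P gives 9>4; P3→Z gives 7>0]
(B,S,X): not NE [P2→R gives 8>0]
(B,S,Y): not NE [P1→C gives 9>2; P2→Q gives 4>1; P3→W gives 5>1]
(B,S,Z): not NE [P3→W gives 5>3]
(B,S,W): not NE [P1→C gives 8>1; P2→P gives 9>5]
(C,P,X): not NE [P1→B gives 9>6; P2→R gives 9>7; P3→W gives 9>1]
(C,P,Y): not NE [P1→B gives 9>3; P2→Q gives 7>6; P3→W gives 9>1]
(C,P,Z): not NE [P1→A gives 9>6; P2→S gives 2>1; P3→W gives 9>6]
(C,P,W): not NE [P1→B gives 8>3; P2→S gives 9>6]
(C,Q,X): not NE [P1→B gives 4>2; P2→R gives 9>4]
(C,Q,Y): not NE [P3→X gives 9>6]
(C,Q,Z): not NE [P2→S gives 2>0; P3→X gives 9>4]
(C,Q,W): not NE [P1→B gives 1>0; P3→X gives 9>7]
(C,R,X): not NE [P1→A gives 7>4; P3→Z gives 7>2]
(C,R,Y): not NE [P1→A gives 4>3; P2→Q gives 7>2; P3→Z gives 7>5]
(C,R,Z): not NE [P2→S gives 2>1]
(C,R,W): not NE [P2→S gives 9>3; P3→Z gives 7>4]
(C,S,X): not NE [P1→B gives 8>4; P2→R gives 9>0]
(C,S,Y): not NE [P2→Q gives 7>4; P3→Z gives 9>1]
(C,S,Z): not NE [P1→B gives 9>0]
(C,S,W): not NE [P3→Z gives 9>5]

NE set: (A,R,Y)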